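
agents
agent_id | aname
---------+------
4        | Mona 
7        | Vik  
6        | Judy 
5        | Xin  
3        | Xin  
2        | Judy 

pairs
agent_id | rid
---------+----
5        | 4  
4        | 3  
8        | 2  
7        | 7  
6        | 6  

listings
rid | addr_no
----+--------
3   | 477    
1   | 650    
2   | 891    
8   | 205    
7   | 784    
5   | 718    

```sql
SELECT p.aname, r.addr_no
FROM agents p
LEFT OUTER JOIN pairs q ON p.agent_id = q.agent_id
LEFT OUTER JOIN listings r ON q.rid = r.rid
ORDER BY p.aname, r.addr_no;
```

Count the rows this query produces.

Evaluate left to right. First `agents p LEFT JOIN pairs q` on agent_id: 6 row(s).
Then LEFT JOIN `listings r` on rid: each of those 6 rows is kept; rows whose q.rid has no match in r get NULL for r's columns.
Result: 6 row(s).

6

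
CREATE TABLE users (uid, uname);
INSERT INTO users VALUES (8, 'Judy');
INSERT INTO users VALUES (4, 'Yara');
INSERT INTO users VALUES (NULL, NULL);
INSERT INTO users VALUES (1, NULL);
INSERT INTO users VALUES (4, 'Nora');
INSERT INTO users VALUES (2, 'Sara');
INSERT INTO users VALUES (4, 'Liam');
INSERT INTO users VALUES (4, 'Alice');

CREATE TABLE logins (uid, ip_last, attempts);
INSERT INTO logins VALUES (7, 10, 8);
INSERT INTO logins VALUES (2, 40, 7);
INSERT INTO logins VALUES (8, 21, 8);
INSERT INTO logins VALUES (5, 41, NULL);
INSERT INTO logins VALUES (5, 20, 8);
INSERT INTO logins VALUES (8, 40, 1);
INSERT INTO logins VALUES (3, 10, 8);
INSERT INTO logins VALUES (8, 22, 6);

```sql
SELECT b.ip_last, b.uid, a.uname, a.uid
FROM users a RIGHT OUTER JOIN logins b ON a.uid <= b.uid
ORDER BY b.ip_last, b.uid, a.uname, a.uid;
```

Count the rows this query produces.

RIGHT JOIN keeps every row from `logins`; unmatched rows get NULL for `users`'s columns.
Matching on a.uid <= b.uid. A NULL in a compared column never satisfies the condition.
- a (uid=8) pairs with 3 row(s) of b.
- a (uid=4) pairs with 6 row(s) of b.
- a (uid=NULL) has no partner in b.
- a (uid=1) pairs with 8 row(s) of b.
- a (uid=4) pairs with 6 row(s) of b.
- a (uid=2) pairs with 8 row(s) of b.
- a (uid=4) pairs with 6 row(s) of b.
- a (uid=4) pairs with 6 row(s) of b.
- every b row matched at least one a row.
Total: 43 rows.

43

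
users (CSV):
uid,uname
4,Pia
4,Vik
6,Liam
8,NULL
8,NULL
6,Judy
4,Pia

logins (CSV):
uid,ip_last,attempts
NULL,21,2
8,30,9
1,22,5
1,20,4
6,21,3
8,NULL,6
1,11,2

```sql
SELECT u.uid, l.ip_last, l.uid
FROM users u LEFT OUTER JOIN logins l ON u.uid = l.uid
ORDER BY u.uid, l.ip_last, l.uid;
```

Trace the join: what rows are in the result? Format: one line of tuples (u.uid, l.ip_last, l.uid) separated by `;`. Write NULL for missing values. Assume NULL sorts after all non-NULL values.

(4, NULL, NULL); (4, NULL, NULL); (4, NULL, NULL); (6, 21, 6); (6, 21, 6); (8, 30, 8); (8, 30, 8); (8, NULL, 8); (8, NULL, 8)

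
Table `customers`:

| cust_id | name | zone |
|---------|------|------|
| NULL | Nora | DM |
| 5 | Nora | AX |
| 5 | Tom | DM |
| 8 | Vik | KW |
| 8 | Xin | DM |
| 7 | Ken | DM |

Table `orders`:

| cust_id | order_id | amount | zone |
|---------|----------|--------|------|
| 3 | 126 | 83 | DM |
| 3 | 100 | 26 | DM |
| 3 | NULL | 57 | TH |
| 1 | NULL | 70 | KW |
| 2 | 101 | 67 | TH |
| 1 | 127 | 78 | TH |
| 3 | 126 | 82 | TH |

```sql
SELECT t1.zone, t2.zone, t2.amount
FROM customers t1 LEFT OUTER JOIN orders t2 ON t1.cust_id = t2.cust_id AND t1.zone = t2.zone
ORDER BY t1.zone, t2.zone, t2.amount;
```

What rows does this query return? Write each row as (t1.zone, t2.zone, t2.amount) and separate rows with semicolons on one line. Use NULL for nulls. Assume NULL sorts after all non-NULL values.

LEFT JOIN keeps every row from `customers`; unmatched rows get NULL for `orders`'s columns.
Matching on t1.cust_id = t2.cust_id AND t1.zone = t2.zone. A NULL in a compared column never satisfies the condition.
- t1 row (cust_id=NULL, zone=DM): no match → kept, t2 columns NULL.
- t1 row (cust_id=5, zone=AX): no match → kept, t2 columns NULL.
- t1 row (cust_id=5, zone=DM): no match → kept, t2 columns NULL.
- t1 row (cust_id=8, zone=KW): no match → kept, t2 columns NULL.
- t1 row (cust_id=8, zone=DM): no match → kept, t2 columns NULL.
- t1 row (cust_id=7, zone=DM): no match → kept, t2 columns NULL.
After projecting and ordering:
t1.zone | t2.zone | t2.amount
AX | NULL | NULL
DM | NULL | NULL
DM | NULL | NULL
DM | NULL | NULL
DM | NULL | NULL
KW | NULL | NULL

(AX, NULL, NULL); (DM, NULL, NULL); (DM, NULL, NULL); (DM, NULL, NULL); (DM, NULL, NULL); (KW, NULL, NULL)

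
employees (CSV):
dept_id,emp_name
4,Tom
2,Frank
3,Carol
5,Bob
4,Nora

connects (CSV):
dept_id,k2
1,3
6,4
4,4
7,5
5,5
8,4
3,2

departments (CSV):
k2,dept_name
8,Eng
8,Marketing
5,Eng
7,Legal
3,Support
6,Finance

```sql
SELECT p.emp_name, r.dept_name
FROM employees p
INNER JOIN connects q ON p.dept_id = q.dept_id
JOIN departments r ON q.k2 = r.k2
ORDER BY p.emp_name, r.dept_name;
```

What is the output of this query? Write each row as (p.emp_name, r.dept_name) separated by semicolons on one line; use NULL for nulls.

(Bob, Eng)

Step 1 — p INNER JOIN q on dept_id → 4 row(s).
Then INNER JOIN `departments r` on k2: keep only rows whose q.k2 appears in r.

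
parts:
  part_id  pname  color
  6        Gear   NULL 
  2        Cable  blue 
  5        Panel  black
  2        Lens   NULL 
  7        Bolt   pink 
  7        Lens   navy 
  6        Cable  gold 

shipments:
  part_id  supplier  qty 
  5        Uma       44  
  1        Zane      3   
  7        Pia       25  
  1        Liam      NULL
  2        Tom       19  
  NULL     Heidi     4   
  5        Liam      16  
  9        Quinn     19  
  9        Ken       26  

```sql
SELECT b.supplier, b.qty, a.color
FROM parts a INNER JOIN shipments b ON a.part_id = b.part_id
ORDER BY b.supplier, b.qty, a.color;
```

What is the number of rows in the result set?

6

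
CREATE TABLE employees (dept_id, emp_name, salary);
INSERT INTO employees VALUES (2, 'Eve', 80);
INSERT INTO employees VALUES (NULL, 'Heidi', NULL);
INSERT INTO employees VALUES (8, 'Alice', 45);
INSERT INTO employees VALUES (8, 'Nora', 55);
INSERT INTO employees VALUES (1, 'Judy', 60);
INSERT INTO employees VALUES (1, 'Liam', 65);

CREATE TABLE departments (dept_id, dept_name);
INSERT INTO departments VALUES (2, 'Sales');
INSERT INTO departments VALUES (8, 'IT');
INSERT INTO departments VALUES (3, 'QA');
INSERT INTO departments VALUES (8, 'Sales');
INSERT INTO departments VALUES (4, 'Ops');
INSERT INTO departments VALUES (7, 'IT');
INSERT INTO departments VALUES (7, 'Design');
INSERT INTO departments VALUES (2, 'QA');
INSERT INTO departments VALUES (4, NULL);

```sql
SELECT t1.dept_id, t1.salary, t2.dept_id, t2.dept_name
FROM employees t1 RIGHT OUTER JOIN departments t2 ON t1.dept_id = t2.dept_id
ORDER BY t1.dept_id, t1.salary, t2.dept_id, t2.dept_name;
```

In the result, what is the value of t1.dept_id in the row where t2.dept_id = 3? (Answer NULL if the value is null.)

RIGHT JOIN keeps every row from `departments`; unmatched rows get NULL for `employees`'s columns.
Matching on t1.dept_id = t2.dept_id. A NULL in a compared column never satisfies the condition.
- t1 (dept_id=2) pairs with 2 row(s) of t2.
- t1 (dept_id=NULL) has no partner in t2.
- t1 (dept_id=8) pairs with 2 row(s) of t2.
- t1 (dept_id=8) pairs with 2 row(s) of t2.
- t1 (dept_id=1) has no partner in t2.
- t1 (dept_id=1) has no partner in t2.
- 5 row(s) from t2 found no t1 partner → padded with NULL.

NULL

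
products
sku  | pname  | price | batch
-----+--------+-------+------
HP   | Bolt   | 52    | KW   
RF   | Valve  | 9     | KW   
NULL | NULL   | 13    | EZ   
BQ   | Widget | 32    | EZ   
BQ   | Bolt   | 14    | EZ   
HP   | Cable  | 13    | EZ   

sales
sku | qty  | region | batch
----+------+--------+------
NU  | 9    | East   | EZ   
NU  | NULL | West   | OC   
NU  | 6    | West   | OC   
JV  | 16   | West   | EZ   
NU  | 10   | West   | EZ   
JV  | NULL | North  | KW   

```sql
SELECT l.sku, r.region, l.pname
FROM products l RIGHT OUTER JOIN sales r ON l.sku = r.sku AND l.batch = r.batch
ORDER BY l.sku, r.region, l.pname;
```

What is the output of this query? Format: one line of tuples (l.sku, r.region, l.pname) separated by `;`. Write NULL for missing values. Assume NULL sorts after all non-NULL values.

(NULL, East, NULL); (NULL, North, NULL); (NULL, West, NULL); (NULL, West, NULL); (NULL, West, NULL); (NULL, West, NULL)

RIGHT JOIN keeps every row from `sales`; unmatched rows get NULL for `products`'s columns.
Matching on l.sku = r.sku AND l.batch = r.batch. A NULL in a compared column never satisfies the condition.
Matched pairs: 0; unmatched r rows kept: 6.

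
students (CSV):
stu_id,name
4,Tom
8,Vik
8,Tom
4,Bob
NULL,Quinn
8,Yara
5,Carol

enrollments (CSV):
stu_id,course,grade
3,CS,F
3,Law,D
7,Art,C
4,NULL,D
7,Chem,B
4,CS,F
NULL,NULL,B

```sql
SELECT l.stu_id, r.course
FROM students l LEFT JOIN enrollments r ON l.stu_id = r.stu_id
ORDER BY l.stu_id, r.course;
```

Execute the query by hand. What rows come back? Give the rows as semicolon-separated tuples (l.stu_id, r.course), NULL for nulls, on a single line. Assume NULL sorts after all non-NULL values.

(4, CS); (4, CS); (4, NULL); (4, NULL); (5, NULL); (8, NULL); (8, NULL); (8, NULL); (NULL, NULL)

LEFT JOIN keeps every row from `students`; unmatched rows get NULL for `enrollments`'s columns.
Matching on l.stu_id = r.stu_id. A NULL in a compared column never satisfies the condition.
Matched pairs: 4; unmatched l rows kept: 5.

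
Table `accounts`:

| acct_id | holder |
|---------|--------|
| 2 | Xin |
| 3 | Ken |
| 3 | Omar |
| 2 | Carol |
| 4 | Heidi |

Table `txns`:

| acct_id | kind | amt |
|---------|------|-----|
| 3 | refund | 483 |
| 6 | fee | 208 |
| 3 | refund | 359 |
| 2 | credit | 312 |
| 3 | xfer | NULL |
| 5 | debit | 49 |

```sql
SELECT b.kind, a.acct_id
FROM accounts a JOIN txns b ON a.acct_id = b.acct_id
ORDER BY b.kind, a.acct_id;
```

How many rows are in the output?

8

INNER JOIN keeps only pairs where the ON condition holds.
Matching on a.acct_id = b.acct_id.
- acct_id=2: 1 matching b row(s), so 1 row(s) emitted.
- acct_id=3: 3 matching b row(s), so 3 row(s) emitted.
- acct_id=3: 3 matching b row(s), so 3 row(s) emitted.
- acct_id=2: 1 matching b row(s), so 1 row(s) emitted.
- acct_id=4: no matching b row, dropped.
Total: 8 rows.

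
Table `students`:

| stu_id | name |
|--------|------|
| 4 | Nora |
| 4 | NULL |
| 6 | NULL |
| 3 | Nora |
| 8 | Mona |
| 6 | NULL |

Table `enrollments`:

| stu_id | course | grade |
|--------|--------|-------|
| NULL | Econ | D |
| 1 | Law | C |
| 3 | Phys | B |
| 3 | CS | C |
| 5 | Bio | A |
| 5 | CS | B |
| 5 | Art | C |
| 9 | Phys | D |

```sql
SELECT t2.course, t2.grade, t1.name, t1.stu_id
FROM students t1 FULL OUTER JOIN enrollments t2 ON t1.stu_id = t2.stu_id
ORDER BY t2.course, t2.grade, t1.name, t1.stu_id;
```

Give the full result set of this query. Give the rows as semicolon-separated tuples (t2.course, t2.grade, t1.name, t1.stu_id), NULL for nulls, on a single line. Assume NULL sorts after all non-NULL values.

(Art, C, NULL, NULL); (Bio, A, NULL, NULL); (CS, B, NULL, NULL); (CS, C, Nora, 3); (Econ, D, NULL, NULL); (Law, C, NULL, NULL); (Phys, B, Nora, 3); (Phys, D, NULL, NULL); (NULL, NULL, Mona, 8); (NULL, NULL, Nora, 4); (NULL, NULL, NULL, 4); (NULL, NULL, NULL, 6); (NULL, NULL, NULL, 6)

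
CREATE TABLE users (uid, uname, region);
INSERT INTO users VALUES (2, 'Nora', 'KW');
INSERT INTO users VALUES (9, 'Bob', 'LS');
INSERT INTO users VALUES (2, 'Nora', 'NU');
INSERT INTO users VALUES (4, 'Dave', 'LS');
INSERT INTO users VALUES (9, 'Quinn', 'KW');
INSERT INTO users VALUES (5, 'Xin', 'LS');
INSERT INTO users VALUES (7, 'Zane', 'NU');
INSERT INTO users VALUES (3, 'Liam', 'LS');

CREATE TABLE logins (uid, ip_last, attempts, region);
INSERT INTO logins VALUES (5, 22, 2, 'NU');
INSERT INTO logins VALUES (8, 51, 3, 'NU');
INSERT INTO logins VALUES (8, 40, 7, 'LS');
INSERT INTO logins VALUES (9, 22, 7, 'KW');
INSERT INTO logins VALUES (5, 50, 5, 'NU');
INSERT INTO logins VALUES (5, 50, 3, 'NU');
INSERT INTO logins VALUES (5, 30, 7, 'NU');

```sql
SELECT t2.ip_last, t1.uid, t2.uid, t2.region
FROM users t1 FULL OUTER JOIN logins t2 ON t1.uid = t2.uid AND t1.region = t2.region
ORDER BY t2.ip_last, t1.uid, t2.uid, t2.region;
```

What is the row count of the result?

14

FULL OUTER JOIN keeps every row from both sides; unmatched rows get NULL for the other side's columns.
Matching on t1.uid = t2.uid AND t1.region = t2.region.
- t1 (uid=2, region=KW) has no partner → padded with NULL.
- t1 (uid=9, region=LS) has no partner → padded with NULL.
- t1 (uid=2, region=NU) has no partner → padded with NULL.
- t1 (uid=4, region=LS) has no partner → padded with NULL.
- t1 (uid=9, region=KW) pairs with 1 row(s) of t2.
- t1 (uid=5, region=LS) has no partner → padded with NULL.
- t1 (uid=7, region=NU) has no partner → padded with NULL.
- t1 (uid=3, region=LS) has no partner → padded with NULL.
- plus 6 unmatched t2 row(s), each kept with NULL t1 columns.
Total: 1 matched + 13 padded = 14 rows.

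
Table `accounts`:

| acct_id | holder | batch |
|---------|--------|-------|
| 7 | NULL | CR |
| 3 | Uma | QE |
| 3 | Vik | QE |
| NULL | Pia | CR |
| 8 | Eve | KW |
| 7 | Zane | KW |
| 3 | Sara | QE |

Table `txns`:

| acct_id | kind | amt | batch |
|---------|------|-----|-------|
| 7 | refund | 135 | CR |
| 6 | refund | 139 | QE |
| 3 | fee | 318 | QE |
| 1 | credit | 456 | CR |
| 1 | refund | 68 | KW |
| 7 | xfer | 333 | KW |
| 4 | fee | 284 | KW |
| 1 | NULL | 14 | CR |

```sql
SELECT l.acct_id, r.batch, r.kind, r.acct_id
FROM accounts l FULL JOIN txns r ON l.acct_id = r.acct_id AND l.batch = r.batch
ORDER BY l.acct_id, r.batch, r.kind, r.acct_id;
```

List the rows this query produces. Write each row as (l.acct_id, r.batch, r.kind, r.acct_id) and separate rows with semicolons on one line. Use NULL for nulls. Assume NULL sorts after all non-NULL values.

(3, QE, fee, 3); (3, QE, fee, 3); (3, QE, fee, 3); (7, CR, refund, 7); (7, KW, xfer, 7); (8, NULL, NULL, NULL); (NULL, CR, credit, 1); (NULL, CR, NULL, 1); (NULL, KW, fee, 4); (NULL, KW, refund, 1); (NULL, QE, refund, 6); (NULL, NULL, NULL, NULL)

FULL OUTER JOIN keeps every row from both sides; unmatched rows get NULL for the other side's columns.
Matching on l.acct_id = r.acct_id AND l.batch = r.batch. A NULL in a compared column never satisfies the condition.
Matched pairs: 5; unmatched l rows kept: 2; unmatched r rows kept: 5.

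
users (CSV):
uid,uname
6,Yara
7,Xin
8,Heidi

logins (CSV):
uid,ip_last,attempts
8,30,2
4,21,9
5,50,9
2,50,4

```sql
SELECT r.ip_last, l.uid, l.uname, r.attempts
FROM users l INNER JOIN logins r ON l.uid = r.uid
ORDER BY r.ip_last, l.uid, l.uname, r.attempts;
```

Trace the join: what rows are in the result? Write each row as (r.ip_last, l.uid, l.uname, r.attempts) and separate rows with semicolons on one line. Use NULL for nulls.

(30, 8, Heidi, 2)

INNER JOIN keeps only pairs where the ON condition holds.
Matching on l.uid = r.uid.
- l row (uid=6): no match → dropped.
- l row (uid=7): no match → dropped.
- l row (uid=8): matches 1 r row(s) → 1 output row(s).
After projecting and ordering:
r.ip_last | l.uid | l.uname | r.attempts
30 | 8 | Heidi | 2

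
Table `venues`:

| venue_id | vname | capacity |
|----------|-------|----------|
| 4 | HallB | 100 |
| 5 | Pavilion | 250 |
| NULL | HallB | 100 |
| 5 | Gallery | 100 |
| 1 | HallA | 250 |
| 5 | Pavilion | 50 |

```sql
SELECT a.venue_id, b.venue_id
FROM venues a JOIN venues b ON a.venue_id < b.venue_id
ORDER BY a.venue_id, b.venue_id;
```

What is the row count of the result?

INNER JOIN keeps only pairs where the ON condition holds.
Matching on a.venue_id < b.venue_id. A NULL in a compared column never satisfies the condition.
- a[0] venue_id=4 → 3 match(es) in b → 3 row(s).
- a[1] venue_id=5 → no match; dropped.
- a[2] venue_id=NULL → no match; dropped.
- a[3] venue_id=5 → no match; dropped.
- a[4] venue_id=1 → 4 match(es) in b → 4 row(s).
- a[5] venue_id=5 → no match; dropped.
Total: 7 rows.

7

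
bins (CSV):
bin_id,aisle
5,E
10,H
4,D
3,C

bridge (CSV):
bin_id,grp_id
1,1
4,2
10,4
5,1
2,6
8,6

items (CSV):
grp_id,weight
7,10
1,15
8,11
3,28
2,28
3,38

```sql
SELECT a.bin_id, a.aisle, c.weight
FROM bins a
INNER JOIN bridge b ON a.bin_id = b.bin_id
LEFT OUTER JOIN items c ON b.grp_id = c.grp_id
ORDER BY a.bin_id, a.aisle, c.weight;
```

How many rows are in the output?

3

Evaluate left to right. First `bins a INNER JOIN bridge b` on bin_id: 3 row(s).
Then LEFT JOIN `items c` on grp_id: each of those 3 rows is kept; rows whose b.grp_id has no match in c get NULL for c's columns.
Result: 3 row(s).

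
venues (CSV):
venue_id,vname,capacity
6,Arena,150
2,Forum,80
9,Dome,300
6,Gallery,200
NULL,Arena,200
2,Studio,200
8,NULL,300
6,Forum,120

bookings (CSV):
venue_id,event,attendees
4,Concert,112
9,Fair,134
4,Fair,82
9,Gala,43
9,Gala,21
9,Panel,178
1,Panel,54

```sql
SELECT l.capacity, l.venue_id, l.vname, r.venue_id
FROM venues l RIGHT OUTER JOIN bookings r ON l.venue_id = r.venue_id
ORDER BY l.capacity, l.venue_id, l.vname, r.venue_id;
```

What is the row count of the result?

RIGHT JOIN keeps every row from `bookings`; unmatched rows get NULL for `venues`'s columns.
Matching on l.venue_id = r.venue_id. A NULL in a compared column never satisfies the condition.
Matched pairs: 4; unmatched r rows kept: 3.
Total: 4 matched + 3 padded = 7 rows.

7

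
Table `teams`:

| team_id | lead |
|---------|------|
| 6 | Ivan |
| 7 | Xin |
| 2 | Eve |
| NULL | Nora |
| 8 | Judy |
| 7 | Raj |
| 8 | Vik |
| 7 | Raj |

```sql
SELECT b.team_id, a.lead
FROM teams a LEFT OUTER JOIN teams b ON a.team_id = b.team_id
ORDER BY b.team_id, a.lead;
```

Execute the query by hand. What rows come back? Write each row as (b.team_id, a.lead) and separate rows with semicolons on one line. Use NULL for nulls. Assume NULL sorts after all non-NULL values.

LEFT JOIN keeps every row from `teams a`; unmatched rows get NULL for `teams b`'s columns.
Matching on a.team_id = b.team_id. A NULL in a compared column never satisfies the condition.
Matched pairs: 15; unmatched a rows kept: 1.

(2, Eve); (6, Ivan); (7, Raj); (7, Raj); (7, Raj); (7, Raj); (7, Raj); (7, Raj); (7, Xin); (7, Xin); (7, Xin); (8, Judy); (8, Judy); (8, Vik); (8, Vik); (NULL, Nora)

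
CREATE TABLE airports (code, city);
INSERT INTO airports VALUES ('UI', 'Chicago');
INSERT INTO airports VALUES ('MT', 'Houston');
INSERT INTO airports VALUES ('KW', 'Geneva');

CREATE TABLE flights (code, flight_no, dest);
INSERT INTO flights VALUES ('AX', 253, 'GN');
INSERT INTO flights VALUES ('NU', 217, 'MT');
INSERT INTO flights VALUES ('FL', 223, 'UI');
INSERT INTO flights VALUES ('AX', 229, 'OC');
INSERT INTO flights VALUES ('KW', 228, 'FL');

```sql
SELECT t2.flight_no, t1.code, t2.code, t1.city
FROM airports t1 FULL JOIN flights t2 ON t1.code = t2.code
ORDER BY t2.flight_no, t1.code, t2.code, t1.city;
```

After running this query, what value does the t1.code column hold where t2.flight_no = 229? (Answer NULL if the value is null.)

FULL OUTER JOIN keeps every row from both sides; unmatched rows get NULL for the other side's columns.
Matching on t1.code = t2.code.
- t1 (code=UI) has no partner → padded with NULL.
- t1 (code=MT) has no partner → padded with NULL.
- t1 (code=KW) pairs with 1 row(s) of t2.
- 4 t2 row(s) had no t1 match → kept, t1 columns NULL.

NULL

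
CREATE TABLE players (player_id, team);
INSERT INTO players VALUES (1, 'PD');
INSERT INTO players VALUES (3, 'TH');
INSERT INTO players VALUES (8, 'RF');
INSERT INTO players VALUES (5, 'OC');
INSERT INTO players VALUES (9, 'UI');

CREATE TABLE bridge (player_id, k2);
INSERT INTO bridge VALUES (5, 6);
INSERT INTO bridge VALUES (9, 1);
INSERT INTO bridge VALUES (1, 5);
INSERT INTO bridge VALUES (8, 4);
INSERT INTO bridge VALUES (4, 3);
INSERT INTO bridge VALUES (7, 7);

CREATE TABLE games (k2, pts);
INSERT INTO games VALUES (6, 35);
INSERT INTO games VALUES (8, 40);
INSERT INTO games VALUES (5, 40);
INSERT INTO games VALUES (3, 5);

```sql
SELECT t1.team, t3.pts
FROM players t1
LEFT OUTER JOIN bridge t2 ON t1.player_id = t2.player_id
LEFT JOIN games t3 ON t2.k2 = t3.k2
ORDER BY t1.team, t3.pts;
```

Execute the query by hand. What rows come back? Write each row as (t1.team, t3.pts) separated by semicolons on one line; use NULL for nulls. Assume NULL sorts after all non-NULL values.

Joins associate left-to-right: players LEFT JOIN bridge on player_id gives 5 intermediate row(s).
Then LEFT JOIN `games t3` on k2: each of those 5 rows is kept; rows whose t2.k2 has no match in t3 get NULL for t3's columns.

(OC, 35); (PD, 40); (RF, NULL); (TH, NULL); (UI, NULL)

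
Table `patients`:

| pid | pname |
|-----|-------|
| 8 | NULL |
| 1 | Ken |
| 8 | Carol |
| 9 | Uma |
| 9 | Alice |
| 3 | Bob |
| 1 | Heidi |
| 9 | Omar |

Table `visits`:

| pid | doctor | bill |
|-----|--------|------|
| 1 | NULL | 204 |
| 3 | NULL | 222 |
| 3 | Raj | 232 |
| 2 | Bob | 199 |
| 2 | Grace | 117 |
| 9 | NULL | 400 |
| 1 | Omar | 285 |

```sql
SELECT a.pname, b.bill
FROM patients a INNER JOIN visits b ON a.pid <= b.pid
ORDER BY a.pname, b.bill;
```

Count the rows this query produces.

22

INNER JOIN keeps only pairs where the ON condition holds.
Matching on a.pid <= b.pid.
- a row (pid=8): matches 1 b row(s) → 1 output row(s).
- a row (pid=1): matches 7 b row(s) → 7 output row(s).
- a row (pid=8): matches 1 b row(s) → 1 output row(s).
- a row (pid=9): matches 1 b row(s) → 1 output row(s).
- a row (pid=9): matches 1 b row(s) → 1 output row(s).
- a row (pid=3): matches 3 b row(s) → 3 output row(s).
- a row (pid=1): matches 7 b row(s) → 7 output row(s).
- a row (pid=9): matches 1 b row(s) → 1 output row(s).
Total: 22 rows.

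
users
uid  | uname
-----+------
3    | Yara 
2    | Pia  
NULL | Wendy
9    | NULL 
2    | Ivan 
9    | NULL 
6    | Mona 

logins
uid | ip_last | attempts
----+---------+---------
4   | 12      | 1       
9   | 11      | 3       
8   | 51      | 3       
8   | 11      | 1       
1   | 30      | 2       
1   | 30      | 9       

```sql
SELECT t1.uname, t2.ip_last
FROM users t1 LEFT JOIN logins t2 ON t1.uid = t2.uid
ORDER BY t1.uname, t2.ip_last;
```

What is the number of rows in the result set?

7

LEFT JOIN keeps every row from `users`; unmatched rows get NULL for `logins`'s columns.
Matching on t1.uid = t2.uid. A NULL in a compared column never satisfies the condition.
- t1[0] uid=3 → no match; kept with NULLs on the t2 side.
- t1[1] uid=2 → no match; kept with NULLs on the t2 side.
- t1[2] uid=NULL → no match; kept with NULLs on the t2 side.
- t1[3] uid=9 → 1 match(es) in t2 → 1 row(s).
- t1[4] uid=2 → no match; kept with NULLs on the t2 side.
- t1[5] uid=9 → 1 match(es) in t2 → 1 row(s).
- t1[6] uid=6 → no match; kept with NULLs on the t2 side.
Total: 2 matched + 5 padded = 7 rows.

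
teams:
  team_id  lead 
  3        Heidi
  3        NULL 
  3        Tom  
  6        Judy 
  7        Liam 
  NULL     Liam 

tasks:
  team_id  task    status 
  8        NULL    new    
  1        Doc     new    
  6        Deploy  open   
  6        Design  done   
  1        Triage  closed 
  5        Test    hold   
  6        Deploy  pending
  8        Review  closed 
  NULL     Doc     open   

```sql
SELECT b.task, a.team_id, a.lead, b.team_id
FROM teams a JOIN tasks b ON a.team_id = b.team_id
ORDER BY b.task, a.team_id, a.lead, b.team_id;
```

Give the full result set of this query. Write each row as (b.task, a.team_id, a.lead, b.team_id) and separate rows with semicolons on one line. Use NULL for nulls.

INNER JOIN keeps only pairs where the ON condition holds.
Matching on a.team_id = b.team_id. A NULL in a compared column never satisfies the condition.
Matched pairs: 3.

(Deploy, 6, Judy, 6); (Deploy, 6, Judy, 6); (Design, 6, Judy, 6)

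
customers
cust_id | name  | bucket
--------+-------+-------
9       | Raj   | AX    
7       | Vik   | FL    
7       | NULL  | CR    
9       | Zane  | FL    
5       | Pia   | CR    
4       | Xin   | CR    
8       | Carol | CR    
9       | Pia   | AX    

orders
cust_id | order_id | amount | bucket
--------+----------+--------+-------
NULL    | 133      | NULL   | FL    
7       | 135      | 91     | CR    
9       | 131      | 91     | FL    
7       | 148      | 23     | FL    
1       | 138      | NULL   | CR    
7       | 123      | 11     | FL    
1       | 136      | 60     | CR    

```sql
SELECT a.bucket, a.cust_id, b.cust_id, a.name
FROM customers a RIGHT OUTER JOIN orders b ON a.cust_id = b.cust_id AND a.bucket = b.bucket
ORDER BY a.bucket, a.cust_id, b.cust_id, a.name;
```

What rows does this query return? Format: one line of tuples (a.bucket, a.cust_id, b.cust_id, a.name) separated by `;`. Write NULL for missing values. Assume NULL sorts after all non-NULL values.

(CR, 7, 7, NULL); (FL, 7, 7, Vik); (FL, 7, 7, Vik); (FL, 9, 9, Zane); (NULL, NULL, 1, NULL); (NULL, NULL, 1, NULL); (NULL, NULL, NULL, NULL)

RIGHT JOIN keeps every row from `orders`; unmatched rows get NULL for `customers`'s columns.
Matching on a.cust_id = b.cust_id AND a.bucket = b.bucket. A NULL in a compared column never satisfies the condition.
- a row (cust_id=9, bucket=AX): no match.
- a row (cust_id=7, bucket=FL): matches 2 b row(s) → 2 output row(s).
- a row (cust_id=7, bucket=CR): matches 1 b row(s) → 1 output row(s).
- a row (cust_id=9, bucket=FL): matches 1 b row(s) → 1 output row(s).
- a row (cust_id=5, bucket=CR): no match.
- a row (cust_id=4, bucket=CR): no match.
- a row (cust_id=8, bucket=CR): no match.
- a row (cust_id=9, bucket=AX): no match.
- 3 row(s) from b found no a partner → padded with NULL.
After projecting and ordering:
a.bucket | a.cust_id | b.cust_id | a.name
CR | 7 | 7 | NULL
FL | 7 | 7 | Vik
FL | 7 | 7 | Vik
FL | 9 | 9 | Zane
NULL | NULL | 1 | NULL
NULL | NULL | 1 | NULL
NULL | NULL | NULL | NULL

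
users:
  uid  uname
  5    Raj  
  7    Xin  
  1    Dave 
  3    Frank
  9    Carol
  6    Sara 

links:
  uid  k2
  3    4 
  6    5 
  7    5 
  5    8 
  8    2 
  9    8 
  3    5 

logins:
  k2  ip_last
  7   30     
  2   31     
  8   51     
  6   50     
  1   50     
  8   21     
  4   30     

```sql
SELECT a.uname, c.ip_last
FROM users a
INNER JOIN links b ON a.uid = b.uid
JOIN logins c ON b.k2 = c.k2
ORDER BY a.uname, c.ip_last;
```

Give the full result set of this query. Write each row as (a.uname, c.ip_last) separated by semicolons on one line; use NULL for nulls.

Step 1 — a INNER JOIN b on uid → 6 row(s).
Then INNER JOIN `logins c` on k2: keep only rows whose b.k2 appears in c.

(Carol, 21); (Carol, 51); (Frank, 30); (Raj, 21); (Raj, 51)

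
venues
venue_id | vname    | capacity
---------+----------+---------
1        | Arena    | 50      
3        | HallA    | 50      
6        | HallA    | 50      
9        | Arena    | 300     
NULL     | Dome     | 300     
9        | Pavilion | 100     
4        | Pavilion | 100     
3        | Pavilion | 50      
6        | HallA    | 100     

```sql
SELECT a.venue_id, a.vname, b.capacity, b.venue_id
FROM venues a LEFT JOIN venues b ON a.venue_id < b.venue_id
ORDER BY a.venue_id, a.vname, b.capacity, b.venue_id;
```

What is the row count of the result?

28

LEFT JOIN keeps every row from `venues a`; unmatched rows get NULL for `venues b`'s columns.
Matching on a.venue_id < b.venue_id. A NULL in a compared column never satisfies the condition.
- a[0] venue_id=1 → 7 match(es) in b → 7 row(s).
- a[1] venue_id=3 → 5 match(es) in b → 5 row(s).
- a[2] venue_id=6 → 2 match(es) in b → 2 row(s).
- a[3] venue_id=9 → no match; kept with NULLs on the b side.
- a[4] venue_id=NULL → no match; kept with NULLs on the b side.
- a[5] venue_id=9 → no match; kept with NULLs on the b side.
- a[6] venue_id=4 → 4 match(es) in b → 4 row(s).
- a[7] venue_id=3 → 5 match(es) in b → 5 row(s).
- a[8] venue_id=6 → 2 match(es) in b → 2 row(s).
Total: 25 matched + 3 padded = 28 rows.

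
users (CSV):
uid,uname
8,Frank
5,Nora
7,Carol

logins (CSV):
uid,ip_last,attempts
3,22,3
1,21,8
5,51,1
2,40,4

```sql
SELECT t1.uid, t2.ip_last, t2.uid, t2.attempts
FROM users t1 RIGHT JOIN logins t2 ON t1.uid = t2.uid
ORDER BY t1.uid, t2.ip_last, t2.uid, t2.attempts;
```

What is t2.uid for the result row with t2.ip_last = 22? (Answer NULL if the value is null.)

RIGHT JOIN keeps every row from `logins`; unmatched rows get NULL for `users`'s columns.
Matching on t1.uid = t2.uid.
Matched pairs: 1; unmatched t2 rows kept: 3.

3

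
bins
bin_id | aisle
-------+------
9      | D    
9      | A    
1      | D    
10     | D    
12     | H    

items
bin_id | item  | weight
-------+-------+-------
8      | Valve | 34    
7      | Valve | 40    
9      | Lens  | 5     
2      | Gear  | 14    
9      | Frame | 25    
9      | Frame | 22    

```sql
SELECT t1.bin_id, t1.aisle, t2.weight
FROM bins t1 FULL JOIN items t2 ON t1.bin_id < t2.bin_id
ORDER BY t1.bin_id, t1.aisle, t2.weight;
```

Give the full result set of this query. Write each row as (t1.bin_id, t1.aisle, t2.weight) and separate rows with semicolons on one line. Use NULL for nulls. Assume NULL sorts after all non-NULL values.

(1, D, 5); (1, D, 14); (1, D, 22); (1, D, 25); (1, D, 34); (1, D, 40); (9, A, NULL); (9, D, NULL); (10, D, NULL); (12, H, NULL)

FULL OUTER JOIN keeps every row from both sides; unmatched rows get NULL for the other side's columns.
Matching on t1.bin_id < t2.bin_id.
Matched pairs: 6; unmatched t1 rows kept: 4; unmatched t2 rows kept: 0.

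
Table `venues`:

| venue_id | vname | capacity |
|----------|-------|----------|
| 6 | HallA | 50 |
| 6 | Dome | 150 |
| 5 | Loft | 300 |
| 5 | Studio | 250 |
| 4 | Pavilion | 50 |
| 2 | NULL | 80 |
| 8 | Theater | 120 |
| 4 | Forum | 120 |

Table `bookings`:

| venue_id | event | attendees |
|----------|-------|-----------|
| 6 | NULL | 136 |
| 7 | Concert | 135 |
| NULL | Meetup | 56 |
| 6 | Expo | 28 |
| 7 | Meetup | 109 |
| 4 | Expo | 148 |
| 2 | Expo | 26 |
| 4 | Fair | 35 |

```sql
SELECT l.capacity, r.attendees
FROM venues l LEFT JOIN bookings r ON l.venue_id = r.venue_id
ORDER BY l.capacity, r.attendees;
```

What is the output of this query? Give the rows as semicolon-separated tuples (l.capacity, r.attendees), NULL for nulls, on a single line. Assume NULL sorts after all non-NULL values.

LEFT JOIN keeps every row from `venues`; unmatched rows get NULL for `bookings`'s columns.
Matching on l.venue_id = r.venue_id. A NULL in a compared column never satisfies the condition.
Matched pairs: 9; unmatched l rows kept: 3.

(50, 28); (50, 35); (50, 136); (50, 148); (80, 26); (120, 35); (120, 148); (120, NULL); (150, 28); (150, 136); (250, NULL); (300, NULL)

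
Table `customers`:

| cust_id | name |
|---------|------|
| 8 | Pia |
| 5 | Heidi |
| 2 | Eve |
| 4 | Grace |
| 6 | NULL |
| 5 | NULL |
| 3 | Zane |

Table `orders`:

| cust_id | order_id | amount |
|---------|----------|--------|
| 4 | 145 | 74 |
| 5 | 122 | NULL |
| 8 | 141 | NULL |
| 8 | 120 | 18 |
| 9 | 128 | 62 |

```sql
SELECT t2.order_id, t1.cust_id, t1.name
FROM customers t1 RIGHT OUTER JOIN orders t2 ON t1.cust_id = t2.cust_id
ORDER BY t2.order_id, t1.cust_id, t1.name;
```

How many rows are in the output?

RIGHT JOIN keeps every row from `orders`; unmatched rows get NULL for `customers`'s columns.
Matching on t1.cust_id = t2.cust_id.
- t1 row (cust_id=8): matches 2 t2 row(s) → 2 output row(s).
- t1 row (cust_id=5): matches 1 t2 row(s) → 1 output row(s).
- t1 row (cust_id=2): no match.
- t1 row (cust_id=4): matches 1 t2 row(s) → 1 output row(s).
- t1 row (cust_id=6): no match.
- t1 row (cust_id=5): matches 1 t2 row(s) → 1 output row(s).
- t1 row (cust_id=3): no match.
- plus 1 unmatched t2 row(s), each kept with NULL t1 columns.
Total: 5 matched + 1 padded = 6 rows.

6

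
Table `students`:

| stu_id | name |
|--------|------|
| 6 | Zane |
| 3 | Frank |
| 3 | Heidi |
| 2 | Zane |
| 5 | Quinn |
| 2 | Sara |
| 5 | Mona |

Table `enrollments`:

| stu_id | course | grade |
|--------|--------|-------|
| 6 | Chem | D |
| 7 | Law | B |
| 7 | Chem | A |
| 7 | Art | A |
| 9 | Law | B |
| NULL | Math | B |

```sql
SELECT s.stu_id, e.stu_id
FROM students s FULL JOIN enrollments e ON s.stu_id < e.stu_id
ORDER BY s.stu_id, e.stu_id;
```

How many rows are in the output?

FULL OUTER JOIN keeps every row from both sides; unmatched rows get NULL for the other side's columns.
Matching on s.stu_id < e.stu_id. A NULL in a compared column never satisfies the condition.
Matched pairs: 34; unmatched s rows kept: 0; unmatched e rows kept: 1.
Total: 34 matched + 1 padded = 35 rows.

35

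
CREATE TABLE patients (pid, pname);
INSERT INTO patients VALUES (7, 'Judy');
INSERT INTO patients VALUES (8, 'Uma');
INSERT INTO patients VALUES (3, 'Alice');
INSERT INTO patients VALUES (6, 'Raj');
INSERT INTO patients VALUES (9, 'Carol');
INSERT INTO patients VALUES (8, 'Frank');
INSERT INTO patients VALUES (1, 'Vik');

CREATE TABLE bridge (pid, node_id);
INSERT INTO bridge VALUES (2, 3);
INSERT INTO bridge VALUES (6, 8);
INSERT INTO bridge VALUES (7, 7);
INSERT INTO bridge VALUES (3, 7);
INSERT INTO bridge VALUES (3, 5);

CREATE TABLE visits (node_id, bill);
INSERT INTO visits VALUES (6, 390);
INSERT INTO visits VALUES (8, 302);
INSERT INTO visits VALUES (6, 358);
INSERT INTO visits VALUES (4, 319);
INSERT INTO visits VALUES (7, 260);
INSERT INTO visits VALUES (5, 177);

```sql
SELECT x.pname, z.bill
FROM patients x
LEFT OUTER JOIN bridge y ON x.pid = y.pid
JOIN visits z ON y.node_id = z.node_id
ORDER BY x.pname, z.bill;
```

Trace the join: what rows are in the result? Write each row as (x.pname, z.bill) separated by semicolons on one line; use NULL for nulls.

Evaluate left to right. First `patients x LEFT JOIN bridge y` on pid: 8 row(s).
Then INNER JOIN `visits z` on node_id: keep only rows whose y.node_id appears in z.

(Alice, 177); (Alice, 260); (Judy, 260); (Raj, 302)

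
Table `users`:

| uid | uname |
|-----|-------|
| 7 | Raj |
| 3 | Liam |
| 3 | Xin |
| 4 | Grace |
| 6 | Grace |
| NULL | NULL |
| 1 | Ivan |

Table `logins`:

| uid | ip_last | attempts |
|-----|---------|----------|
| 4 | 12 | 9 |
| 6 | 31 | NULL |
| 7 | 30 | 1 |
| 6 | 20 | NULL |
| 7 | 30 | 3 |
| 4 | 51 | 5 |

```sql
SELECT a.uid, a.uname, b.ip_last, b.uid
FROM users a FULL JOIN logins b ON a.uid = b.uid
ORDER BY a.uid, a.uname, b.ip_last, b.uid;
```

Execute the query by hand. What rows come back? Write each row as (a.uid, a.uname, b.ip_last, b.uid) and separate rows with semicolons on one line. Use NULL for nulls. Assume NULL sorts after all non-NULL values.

FULL OUTER JOIN keeps every row from both sides; unmatched rows get NULL for the other side's columns.
Matching on a.uid = b.uid. A NULL in a compared column never satisfies the condition.
- a (uid=7) pairs with 2 row(s) of b.
- a (uid=3) has no partner → padded with NULL.
- a (uid=3) has no partner → padded with NULL.
- a (uid=4) pairs with 2 row(s) of b.
- a (uid=6) pairs with 2 row(s) of b.
- a (uid=NULL) has no partner → padded with NULL.
- a (uid=1) has no partner → padded with NULL.
After projecting and ordering:
a.uid | a.uname | b.ip_last | b.uid
1 | Ivan | NULL | NULL
3 | Liam | NULL | NULL
3 | Xin | NULL | NULL
4 | Grace | 12 | 4
4 | Grace | 51 | 4
6 | Grace | 20 | 6
6 | Grace | 31 | 6
7 | Raj | 30 | 7
7 | Raj | 30 | 7
NULL | NULL | NULL | NULL

(1, Ivan, NULL, NULL); (3, Liam, NULL, NULL); (3, Xin, NULL, NULL); (4, Grace, 12, 4); (4, Grace, 51, 4); (6, Grace, 20, 6); (6, Grace, 31, 6); (7, Raj, 30, 7); (7, Raj, 30, 7); (NULL, NULL, NULL, NULL)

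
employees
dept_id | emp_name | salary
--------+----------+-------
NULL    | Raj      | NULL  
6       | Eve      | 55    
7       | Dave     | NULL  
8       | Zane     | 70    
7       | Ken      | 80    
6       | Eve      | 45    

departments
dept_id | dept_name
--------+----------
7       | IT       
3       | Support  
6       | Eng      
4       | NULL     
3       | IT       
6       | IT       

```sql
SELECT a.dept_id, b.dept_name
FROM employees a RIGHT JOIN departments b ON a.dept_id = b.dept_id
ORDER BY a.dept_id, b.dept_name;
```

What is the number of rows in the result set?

RIGHT JOIN keeps every row from `departments`; unmatched rows get NULL for `employees`'s columns.
Matching on a.dept_id = b.dept_id. A NULL in a compared column never satisfies the condition.
- dept_id=NULL: no matching b row.
- dept_id=6: 2 matching b row(s), so 2 row(s) emitted.
- dept_id=7: 1 matching b row(s), so 1 row(s) emitted.
- dept_id=8: no matching b row.
- dept_id=7: 1 matching b row(s), so 1 row(s) emitted.
- dept_id=6: 2 matching b row(s), so 2 row(s) emitted.
- 3 b row(s) had no a match → kept, a columns NULL.
Total: 6 matched + 3 padded = 9 rows.

9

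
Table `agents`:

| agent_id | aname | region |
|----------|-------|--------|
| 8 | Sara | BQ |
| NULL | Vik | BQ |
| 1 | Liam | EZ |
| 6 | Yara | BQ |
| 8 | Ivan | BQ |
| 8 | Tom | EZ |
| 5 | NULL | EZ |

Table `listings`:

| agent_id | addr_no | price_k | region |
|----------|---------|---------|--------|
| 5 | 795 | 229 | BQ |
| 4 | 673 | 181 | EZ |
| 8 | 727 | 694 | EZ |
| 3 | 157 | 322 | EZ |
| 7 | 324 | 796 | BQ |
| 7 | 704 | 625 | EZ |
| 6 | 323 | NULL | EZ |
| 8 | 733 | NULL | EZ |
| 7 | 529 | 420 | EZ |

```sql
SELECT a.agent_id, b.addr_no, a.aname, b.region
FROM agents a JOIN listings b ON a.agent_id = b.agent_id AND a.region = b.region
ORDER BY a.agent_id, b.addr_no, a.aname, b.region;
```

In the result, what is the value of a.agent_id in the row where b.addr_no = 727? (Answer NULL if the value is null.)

INNER JOIN keeps only pairs where the ON condition holds.
Matching on a.agent_id = b.agent_id AND a.region = b.region. A NULL in a compared column never satisfies the condition.
- a[0] agent_id=8, region=BQ → no match; dropped.
- a[1] agent_id=NULL, region=BQ → no match; dropped.
- a[2] agent_id=1, region=EZ → no match; dropped.
- a[3] agent_id=6, region=BQ → no match; dropped.
- a[4] agent_id=8, region=BQ → no match; dropped.
- a[5] agent_id=8, region=EZ → 2 match(es) in b → 2 row(s).
- a[6] agent_id=5, region=EZ → no match; dropped.

8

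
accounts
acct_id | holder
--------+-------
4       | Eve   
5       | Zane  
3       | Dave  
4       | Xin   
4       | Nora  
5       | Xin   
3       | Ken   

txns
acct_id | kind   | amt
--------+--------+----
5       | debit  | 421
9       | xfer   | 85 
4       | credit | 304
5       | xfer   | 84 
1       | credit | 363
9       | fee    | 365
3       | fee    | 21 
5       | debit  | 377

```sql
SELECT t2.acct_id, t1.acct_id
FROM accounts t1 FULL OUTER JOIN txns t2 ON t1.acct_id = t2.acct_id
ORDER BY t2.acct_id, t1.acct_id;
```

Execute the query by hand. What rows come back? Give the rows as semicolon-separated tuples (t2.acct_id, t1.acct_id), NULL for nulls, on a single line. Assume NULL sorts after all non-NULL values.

FULL OUTER JOIN keeps every row from both sides; unmatched rows get NULL for the other side's columns.
Matching on t1.acct_id = t2.acct_id.
- t1[0] acct_id=4 → 1 match(es) in t2 → 1 row(s).
- t1[1] acct_id=5 → 3 match(es) in t2 → 3 row(s).
- t1[2] acct_id=3 → 1 match(es) in t2 → 1 row(s).
- t1[3] acct_id=4 → 1 match(es) in t2 → 1 row(s).
- t1[4] acct_id=4 → 1 match(es) in t2 → 1 row(s).
- t1[5] acct_id=5 → 3 match(es) in t2 → 3 row(s).
- t1[6] acct_id=3 → 1 match(es) in t2 → 1 row(s).
- 3 t2 row(s) had no t1 match → kept, t1 columns NULL.

(1, NULL); (3, 3); (3, 3); (4, 4); (4, 4); (4, 4); (5, 5); (5, 5); (5, 5); (5, 5); (5, 5); (5, 5); (9, NULL); (9, NULL)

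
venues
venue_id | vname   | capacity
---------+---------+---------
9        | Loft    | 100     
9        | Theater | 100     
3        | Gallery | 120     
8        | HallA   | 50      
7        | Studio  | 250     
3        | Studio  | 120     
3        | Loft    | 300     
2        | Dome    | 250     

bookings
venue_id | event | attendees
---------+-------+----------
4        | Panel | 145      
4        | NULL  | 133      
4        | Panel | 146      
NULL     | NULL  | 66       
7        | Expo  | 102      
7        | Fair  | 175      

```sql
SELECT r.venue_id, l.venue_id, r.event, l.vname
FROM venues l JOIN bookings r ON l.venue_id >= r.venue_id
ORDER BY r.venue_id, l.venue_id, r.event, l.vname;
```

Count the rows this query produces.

20

INNER JOIN keeps only pairs where the ON condition holds.
Matching on l.venue_id >= r.venue_id. A NULL in a compared column never satisfies the condition.
- l[0] venue_id=9 → 5 match(es) in r → 5 row(s).
- l[1] venue_id=9 → 5 match(es) in r → 5 row(s).
- l[2] venue_id=3 → no match; dropped.
- l[3] venue_id=8 → 5 match(es) in r → 5 row(s).
- l[4] venue_id=7 → 5 match(es) in r → 5 row(s).
- l[5] venue_id=3 → no match; dropped.
- l[6] venue_id=3 → no match; dropped.
- l[7] venue_id=2 → no match; dropped.
Total: 20 rows.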